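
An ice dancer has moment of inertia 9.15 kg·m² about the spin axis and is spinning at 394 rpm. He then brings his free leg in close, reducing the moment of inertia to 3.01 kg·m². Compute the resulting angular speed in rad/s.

ω₂ ≈ 125 rad/s

No external torque acts about the spin axis, so angular momentum is conserved.
ω₂ = I₁ω₁ / I₂ = (9.150)(394 rpm) / (3.010) = 1198 rpm = 125.4 rad/s.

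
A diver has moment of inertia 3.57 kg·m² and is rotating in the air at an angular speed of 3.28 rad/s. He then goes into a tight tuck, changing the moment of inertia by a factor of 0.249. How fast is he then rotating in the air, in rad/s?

With no external torque about the axis, L is conserved: I₁ω₁ = I₂ω₂.
I₂ = 0.249 × 3.57 = 0.8889 kg·m².
ω₂ = I₁ω₁ / I₂ = (3.570)(3.28 rad/s) / (0.8889) = 13.17 rad/s.

ω₂ ≈ 13.2 rad/s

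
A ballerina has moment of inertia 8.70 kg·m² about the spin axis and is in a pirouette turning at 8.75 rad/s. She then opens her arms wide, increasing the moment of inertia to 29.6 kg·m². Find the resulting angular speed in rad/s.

Angular momentum about the spin axis is conserved since the torque about it is zero.
ω₂ = I₁ω₁ / I₂ = (8.700)(8.75 rad/s) / (29.60) = 2.572 rad/s.

ω₂ ≈ 2.57 rad/s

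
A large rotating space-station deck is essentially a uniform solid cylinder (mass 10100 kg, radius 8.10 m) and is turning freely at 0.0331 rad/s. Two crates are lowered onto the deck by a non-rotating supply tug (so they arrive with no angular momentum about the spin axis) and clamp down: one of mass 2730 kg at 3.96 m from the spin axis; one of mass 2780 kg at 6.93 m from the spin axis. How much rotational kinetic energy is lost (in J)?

energy lost ≈ 63.0 J

The added mass arrives with no angular momentum about the spin axis, and any external torque about the spin axis is negligible, so the system's angular momentum is conserved.
I_p = ½(10100)(8.10)² = 3.313e+05 kg·m².
Added inertia Σmr² = (2730)(3.96)² + (2780)(6.93)² = 1.763e+05 kg·m²; I_f = 3.313e+05 + 1.763e+05 = 5.077e+05 kg·m².
ω_f = I_p ω_i / I_f = (3.313e+05)(0.0331) / 5.077e+05 = 0.02160 rad/s.
KE_i = ½(3.313e+05)(0.03310 rad/s)² = 181.5 J; KE_f = ½(5.077e+05)(0.02160)² = 118.5 J.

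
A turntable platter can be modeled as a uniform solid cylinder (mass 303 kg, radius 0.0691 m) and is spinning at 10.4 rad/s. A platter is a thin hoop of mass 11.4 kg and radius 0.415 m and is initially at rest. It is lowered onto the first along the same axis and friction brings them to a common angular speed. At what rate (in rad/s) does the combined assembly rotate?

|ω_f| ≈ 2.80 rad/s

No external torque acts about the common axis, so total angular momentum is conserved.
Moments of inertia: I_A = ½(303)(0.0691)² = 0.7234 kg·m²; I_B = (11.4)(0.415)² = 1.963 kg·m².
Taking A's sense as positive: L = (0.7234)(10.4) = 7.523 kg·m²·rad/s.
Combined I = 0.7234 + 1.963 = 2.687 kg·m².
ω_f = L / I = 7.523 / 2.687 = 2.800 rad/s.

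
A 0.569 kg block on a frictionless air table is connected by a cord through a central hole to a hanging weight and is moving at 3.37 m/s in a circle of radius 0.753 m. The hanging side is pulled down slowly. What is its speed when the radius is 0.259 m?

Central (radial) force ⇒ zero torque about the center ⇒ m v r is constant.
v₂ = v₁ r₁ / r₂ = (3.37)(0.753) / (0.259) = 9.798 m/s.

v₂ ≈ 9.80 m/s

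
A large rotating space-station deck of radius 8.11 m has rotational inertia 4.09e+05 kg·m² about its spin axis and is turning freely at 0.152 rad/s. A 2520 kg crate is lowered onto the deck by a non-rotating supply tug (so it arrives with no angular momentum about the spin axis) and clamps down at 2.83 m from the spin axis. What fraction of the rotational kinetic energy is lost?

No external torque acts about the spin axis; L_before = L_after.
Added inertia Σmr² = (2520)(2.83)² = 20180 kg·m²; I_f = 4.090e+05 + 20180 = 4.292e+05 kg·m².
ω_f = I_p ω_i / I_f = (4.090e+05)(0.152) / 4.292e+05 = 0.1449 rad/s.
KE_i = ½(4.090e+05)(0.1520 rad/s)² = 4725 J; KE_f = ½(4.292e+05)(0.1449)² = 4503 J.
Fraction lost = 0.04703.

fraction ≈ 0.0470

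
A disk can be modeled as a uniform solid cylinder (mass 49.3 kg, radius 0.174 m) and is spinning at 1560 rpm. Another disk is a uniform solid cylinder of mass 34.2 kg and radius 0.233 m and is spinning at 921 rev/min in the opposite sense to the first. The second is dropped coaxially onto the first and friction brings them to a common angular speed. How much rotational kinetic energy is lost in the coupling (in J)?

No external torque acts about the common axis, so total angular momentum is conserved.
Moments of inertia: I_A = ½(49.3)(0.174)² = 0.7463 kg·m²; I_B = ½(34.2)(0.233)² = 0.9283 kg·m².
Taking A's sense as positive: L = (0.7463)(1560) − (0.9283)(921) = 309.2 kg·m²·rpm.
Combined I = 0.7463 + 0.9283 = 1.675 kg·m².
ω_f = L / I = 309.2 / 1.675 = 184.7 rpm.
KE_i = ½ΣIω² = 14280 J; KE_f = ½(1.675)(19.34)² = 313.1 J.

ΔKE lost ≈ 14000 J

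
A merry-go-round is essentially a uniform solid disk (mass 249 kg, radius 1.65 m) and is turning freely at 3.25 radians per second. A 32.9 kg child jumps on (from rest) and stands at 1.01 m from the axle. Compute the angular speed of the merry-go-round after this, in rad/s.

ω_f ≈ 2.96 rad/s

The added mass arrives with no angular momentum about the axle, and any external torque about the axle is negligible, so the system's angular momentum is conserved.
I_p = ½(249)(1.65)² = 339.0 kg·m².
Added inertia Σmr² = (32.9)(1.01)² = 33.56 kg·m²; I_f = 339.0 + 33.56 = 372.5 kg·m².
ω_f = I_p ω_i / I_f = (339.0)(3.25) / 372.5 = 2.957 rad/s.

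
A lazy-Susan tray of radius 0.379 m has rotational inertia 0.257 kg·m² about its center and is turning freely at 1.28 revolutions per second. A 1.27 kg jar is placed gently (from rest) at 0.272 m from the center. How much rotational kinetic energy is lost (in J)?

No external torque acts about the center; L_before = L_after.
Added inertia Σmr² = (1.27)(0.272)² = 0.09396 kg·m²; I_f = 0.2570 + 0.09396 = 0.3510 kg·m².
ω_f = I_p ω_i / I_f = (0.2570)(1.28) / 0.3510 = 0.9373 rev/s.
KE_i = ½(0.2570)(8.042 rad/s)² = 8.312 J; KE_f = ½(0.3510)(5.889)² = 6.086 J.

energy lost ≈ 2.23 J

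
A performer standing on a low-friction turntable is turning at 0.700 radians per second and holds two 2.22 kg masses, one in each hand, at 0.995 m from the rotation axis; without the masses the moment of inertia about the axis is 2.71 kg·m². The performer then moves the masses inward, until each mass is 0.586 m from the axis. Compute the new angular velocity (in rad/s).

Angular momentum about the spin axis is conserved since the torque about it is zero.
I₁ = 2.71 + 2(2.22)(0.995)² = 7.106 kg·m²; I₂ = 2.71 + 2(2.22)(0.586)² = 4.235 kg·m².
ω₂ = I₁ω₁ / I₂ = (7.106)(0.700 rad/s) / (4.235) = 1.175 rad/s.

ω₂ ≈ 1.17 rad/s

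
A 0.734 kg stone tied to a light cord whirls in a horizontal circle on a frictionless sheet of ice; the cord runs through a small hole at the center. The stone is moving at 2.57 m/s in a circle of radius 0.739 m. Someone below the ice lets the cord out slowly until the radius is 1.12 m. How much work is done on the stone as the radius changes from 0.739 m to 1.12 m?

Central (radial) force ⇒ zero torque about the center ⇒ m v r is constant.
v₂ = v₁ r₁ / r₂ = (2.57)(0.739) / (1.12) = 1.696 m/s.
W = ΔKE = ½m(v₂² − v₁²) = -1.369 J.

W ≈ -1.37 J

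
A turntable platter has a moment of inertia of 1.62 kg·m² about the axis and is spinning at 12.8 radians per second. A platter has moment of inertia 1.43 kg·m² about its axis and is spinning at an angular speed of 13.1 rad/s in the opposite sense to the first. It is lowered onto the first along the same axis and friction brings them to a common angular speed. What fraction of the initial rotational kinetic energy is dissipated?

fraction ≈ 0.997

No external torque acts about the common axis, so total angular momentum is conserved.
Taking A's sense as positive: L = (1.620)(12.8) − (1.430)(13.1) = 2.003 kg·m²·rad/s.
Combined I = 1.620 + 1.430 = 3.050 kg·m².
ω_f = L / I = 2.003 / 3.050 = 0.6567 rad/s.
KE_i = ½ΣIω² = 255.4 J; KE_f = ½(3.050)(0.6567)² = 0.6577 J.
Fraction dissipated = (KE_i − KE_f)/KE_i = 0.9974.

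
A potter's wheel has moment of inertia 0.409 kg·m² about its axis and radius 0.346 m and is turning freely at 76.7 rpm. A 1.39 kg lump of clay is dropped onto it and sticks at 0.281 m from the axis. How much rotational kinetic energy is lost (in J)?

No external torque acts about the axis; L_before = L_after.
Added inertia Σmr² = (1.39)(0.281)² = 0.1098 kg·m²; I_f = 0.4090 + 0.1098 = 0.5188 kg·m².
ω_f = I_p ω_i / I_f = (0.4090)(76.7) / 0.5188 = 60.47 rpm.
KE_i = ½(0.4090)(8.032 rad/s)² = 13.19 J; KE_f = ½(0.5188)(6.333)² = 10.40 J.

energy lost ≈ 2.79 J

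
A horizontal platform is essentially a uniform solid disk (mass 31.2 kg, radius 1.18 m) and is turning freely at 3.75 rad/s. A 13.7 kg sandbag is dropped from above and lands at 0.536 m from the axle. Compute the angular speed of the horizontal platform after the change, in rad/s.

ω_f ≈ 3.17 rad/s

No external torque acts about the axle; L_before = L_after.
I_p = ½(31.2)(1.18)² = 21.72 kg·m².
Added inertia Σmr² = (13.7)(0.536)² = 3.936 kg·m²; I_f = 21.72 + 3.936 = 25.66 kg·m².
ω_f = I_p ω_i / I_f = (21.72)(3.75) / 25.66 = 3.175 rad/s.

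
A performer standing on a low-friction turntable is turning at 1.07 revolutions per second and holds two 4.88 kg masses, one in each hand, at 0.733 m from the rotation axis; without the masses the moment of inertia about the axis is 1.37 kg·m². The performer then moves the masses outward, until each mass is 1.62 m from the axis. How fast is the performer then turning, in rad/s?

ω₂ ≈ 1.65 rad/s

Angular momentum about the spin axis is conserved since the torque about it is zero.
I₁ = 1.37 + 2(4.88)(0.733)² = 6.614 kg·m²; I₂ = 1.37 + 2(4.88)(1.62)² = 26.98 kg·m².
ω₂ = I₁ω₁ / I₂ = (6.614)(1.07 rev/s) / (26.98) = 0.2623 rev/s = 1.648 rad/s.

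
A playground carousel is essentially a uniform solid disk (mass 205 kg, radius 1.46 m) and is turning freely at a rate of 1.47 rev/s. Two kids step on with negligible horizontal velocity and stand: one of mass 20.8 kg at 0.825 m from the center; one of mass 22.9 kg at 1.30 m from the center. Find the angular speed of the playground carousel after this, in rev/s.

The added mass arrives with no angular momentum about the center, and any external torque about the center is negligible, so the system's angular momentum is conserved.
I_p = ½(205)(1.46)² = 218.5 kg·m².
Added inertia Σmr² = (20.8)(0.825)² + (22.9)(1.30)² = 52.86 kg·m²; I_f = 218.5 + 52.86 = 271.3 kg·m².
ω_f = I_p ω_i / I_f = (218.5)(1.47) / 271.3 = 1.184 rev/s.

ω_f ≈ 1.18 rev/s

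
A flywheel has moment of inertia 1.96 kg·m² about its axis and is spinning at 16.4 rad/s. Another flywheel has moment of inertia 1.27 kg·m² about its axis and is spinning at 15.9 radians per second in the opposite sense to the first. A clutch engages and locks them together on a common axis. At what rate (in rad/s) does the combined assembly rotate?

|ω_f| ≈ 3.70 rad/s

No external torque acts about the common axis, so total angular momentum is conserved.
Taking A's sense as positive: L = (1.960)(16.4) − (1.270)(15.9) = 11.95 kg·m²·rad/s.
Combined I = 1.960 + 1.270 = 3.230 kg·m².
ω_f = L / I = 11.95 / 3.230 = 3.700 rad/s.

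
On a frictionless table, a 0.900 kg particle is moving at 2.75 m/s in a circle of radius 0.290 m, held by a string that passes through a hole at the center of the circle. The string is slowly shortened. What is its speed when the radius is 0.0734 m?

v₂ ≈ 10.9 m/s

Central (radial) force ⇒ zero torque about the center ⇒ m v r is constant.
v₂ = v₁ r₁ / r₂ = (2.75)(0.290) / (0.0734) = 10.87 m/s.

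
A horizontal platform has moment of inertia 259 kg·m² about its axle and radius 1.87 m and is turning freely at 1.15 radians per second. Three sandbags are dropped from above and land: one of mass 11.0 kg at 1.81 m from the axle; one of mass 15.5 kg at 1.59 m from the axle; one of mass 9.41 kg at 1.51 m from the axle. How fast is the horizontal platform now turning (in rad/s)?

No external torque acts about the axle; L_before = L_after.
Added inertia Σmr² = (11.0)(1.81)² + (15.5)(1.59)² + (9.41)(1.51)² = 96.68 kg·m²; I_f = 259.0 + 96.68 = 355.7 kg·m².
ω_f = I_p ω_i / I_f = (259.0)(1.15) / 355.7 = 0.8374 rad/s.

ω_f ≈ 0.837 rad/s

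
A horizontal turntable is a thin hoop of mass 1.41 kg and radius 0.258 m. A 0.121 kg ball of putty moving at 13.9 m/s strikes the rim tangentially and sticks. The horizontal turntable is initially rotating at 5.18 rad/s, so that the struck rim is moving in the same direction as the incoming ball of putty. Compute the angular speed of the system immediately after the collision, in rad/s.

|ω_f| ≈ 9.03 rad/s

About the axle the impulsive forces during the collision are internal, so angular momentum about that axis is conserved.
I_p = (1.41)(0.258)² = 0.09386 kg·m². Taking the sense of the ball of putty's angular momentum as positive, L_{ball} = m v R = (0.121)(13.9)(0.258) = 0.4339 kg·m²/s.
L_i = +I_p ω_p + m v R = +(0.09386)(5.18) + 0.4339 = 0.9201 kg·m²/s.
After sticking, I_f = I_p + m R² = 0.09386 + (0.121)(0.258)² = 0.1019 kg·m².
ω_f = L_i / I_f = 0.9201 / 0.1019 = 9.029 rad/s.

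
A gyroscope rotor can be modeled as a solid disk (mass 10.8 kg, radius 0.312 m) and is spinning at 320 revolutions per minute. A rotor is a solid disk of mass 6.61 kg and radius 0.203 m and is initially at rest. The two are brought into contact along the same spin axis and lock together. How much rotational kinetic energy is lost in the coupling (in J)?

The coupling torques are internal; angular momentum about the shared axis is conserved.
Moments of inertia: I_A = ½(10.8)(0.312)² = 0.5257 kg·m²; I_B = ½(6.61)(0.203)² = 0.1362 kg·m².
Taking A's sense as positive: L = (0.5257)(320) = 168.2 kg·m²·rpm.
Combined I = 0.5257 + 0.1362 = 0.6619 kg·m².
ω_f = L / I = 168.2 / 0.6619 = 254.2 rpm.
KE_i = ½ΣIω² = 295.1 J; KE_f = ½(0.6619)(26.61)² = 234.4 J.

ΔKE lost ≈ 60.7 J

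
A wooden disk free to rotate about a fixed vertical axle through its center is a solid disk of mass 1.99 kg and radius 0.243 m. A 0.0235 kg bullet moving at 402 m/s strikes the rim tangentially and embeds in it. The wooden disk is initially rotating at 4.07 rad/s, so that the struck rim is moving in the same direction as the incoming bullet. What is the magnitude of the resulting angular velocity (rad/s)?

|ω_f| ≈ 42.1 rad/s

About the axle the impulsive forces during the collision are internal, so angular momentum about that axis is conserved.
I_p = ½(1.99)(0.243)² = 0.05875 kg·m². Taking the sense of the bullet's angular momentum as positive, L_{bullet} = m v R = (0.0235)(402)(0.243) = 2.296 kg·m²/s.
L_i = +I_p ω_p + m v R = +(0.05875)(4.07) + 2.296 = 2.535 kg·m²/s.
After sticking, I_f = I_p + m R² = 0.05875 + (0.0235)(0.243)² = 0.06014 kg·m².
ω_f = L_i / I_f = 2.535 / 0.06014 = 42.15 rad/s.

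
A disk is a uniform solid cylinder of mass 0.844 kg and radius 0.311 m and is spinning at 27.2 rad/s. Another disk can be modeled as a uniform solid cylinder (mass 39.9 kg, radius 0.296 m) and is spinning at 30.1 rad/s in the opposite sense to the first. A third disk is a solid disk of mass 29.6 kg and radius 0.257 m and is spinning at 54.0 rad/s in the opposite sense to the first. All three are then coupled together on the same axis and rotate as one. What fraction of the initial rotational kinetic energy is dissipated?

No external torque acts about the common axis, so total angular momentum is conserved.
Moments of inertia: I_A = ½(0.844)(0.311)² = 0.04082 kg·m²; I_B = ½(39.9)(0.296)² = 1.748 kg·m²; I_C = ½(29.6)(0.257)² = 0.9775 kg·m².
Taking A's sense as positive: L = (0.04082)(27.2) − (1.748)(30.1) − (0.9775)(54.0) = -104.3 kg·m²·rad/s.
Combined I = 0.04082 + 1.748 + 0.9775 = 2.766 kg·m².
ω_f = L / I = -104.3 / 2.766 = -37.70 rad/s.
KE_i = ½ΣIω² = 2232 J; KE_f = ½(2.766)(37.70)² = 1966 J.
Fraction dissipated = (KE_i − KE_f)/KE_i = 0.1193.

fraction ≈ 0.119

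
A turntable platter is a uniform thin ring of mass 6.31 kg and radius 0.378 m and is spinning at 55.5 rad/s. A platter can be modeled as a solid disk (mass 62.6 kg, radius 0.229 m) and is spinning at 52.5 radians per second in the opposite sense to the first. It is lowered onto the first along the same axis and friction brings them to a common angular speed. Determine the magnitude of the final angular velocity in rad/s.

|ω_f| ≈ 14.2 rad/s

The coupling torques are internal; angular momentum about the shared axis is conserved.
Moments of inertia: I_A = (6.31)(0.378)² = 0.9016 kg·m²; I_B = ½(62.6)(0.229)² = 1.641 kg·m².
Taking A's sense as positive: L = (0.9016)(55.5) − (1.641)(52.5) = -36.13 kg·m²·rad/s.
Combined I = 0.9016 + 1.641 = 2.543 kg·m².
ω_f = L / I = -36.13 / 2.543 = -14.21 rad/s.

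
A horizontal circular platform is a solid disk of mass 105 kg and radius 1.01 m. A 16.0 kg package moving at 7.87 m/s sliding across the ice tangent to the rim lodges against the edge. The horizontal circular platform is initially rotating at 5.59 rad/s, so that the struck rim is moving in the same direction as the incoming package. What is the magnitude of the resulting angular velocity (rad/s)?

The axle reaction passes through the central axle and exerts no torque about it; angular momentum about the central axle is conserved through the impact.
I_p = ½(105)(1.01)² = 53.56 kg·m². Taking the sense of the package's angular momentum as positive, L_{package} = m v R = (16.0)(7.87)(1.01) = 127.2 kg·m²/s.
L_i = +I_p ω_p + m v R = +(53.56)(5.59) + 127.2 = 426.6 kg·m²/s.
After sticking, I_f = I_p + m R² = 53.56 + (16.0)(1.01)² = 69.88 kg·m².
ω_f = L_i / I_f = 426.6 / 69.88 = 6.104 rad/s.

|ω_f| ≈ 6.10 rad/s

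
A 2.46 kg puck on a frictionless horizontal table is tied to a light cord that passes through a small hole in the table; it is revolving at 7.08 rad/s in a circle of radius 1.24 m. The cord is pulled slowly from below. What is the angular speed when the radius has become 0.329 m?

ω₂ ≈ 101 rad/s

The constraining force is radial, so m r² ω about the center is conserved.
ω₂ = ω₁ (r₁/r₂)² = (7.08)(1.24/0.329)² = 100.6 rad/s.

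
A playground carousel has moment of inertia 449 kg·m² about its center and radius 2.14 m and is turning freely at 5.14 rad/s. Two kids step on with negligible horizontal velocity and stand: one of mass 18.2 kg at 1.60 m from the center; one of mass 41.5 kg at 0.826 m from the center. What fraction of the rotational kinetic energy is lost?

fraction ≈ 0.143

No external torque acts about the center; L_before = L_after.
Added inertia Σmr² = (18.2)(1.60)² + (41.5)(0.826)² = 74.91 kg·m²; I_f = 449.0 + 74.91 = 523.9 kg·m².
ω_f = I_p ω_i / I_f = (449.0)(5.14) / 523.9 = 4.405 rad/s.
KE_i = ½(449.0)(5.140 rad/s)² = 5931 J; KE_f = ½(523.9)(4.405)² = 5083 J.
Fraction lost = 0.1430.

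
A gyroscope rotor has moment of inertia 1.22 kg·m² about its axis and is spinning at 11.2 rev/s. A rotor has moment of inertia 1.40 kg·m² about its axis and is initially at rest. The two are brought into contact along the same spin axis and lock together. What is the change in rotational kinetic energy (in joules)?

No external torque acts about the common axis, so total angular momentum is conserved.
Taking A's sense as positive: L = (1.220)(11.2) = 13.66 kg·m²·rev/s.
Combined I = 1.220 + 1.400 = 2.620 kg·m².
ω_f = L / I = 13.66 / 2.620 = 5.215 rev/s.
KE_i = ½ΣIω² = 3021 J; KE_f = ½(2.620)(32.77)² = 1407 J.

ΔKE ≈ -1610 J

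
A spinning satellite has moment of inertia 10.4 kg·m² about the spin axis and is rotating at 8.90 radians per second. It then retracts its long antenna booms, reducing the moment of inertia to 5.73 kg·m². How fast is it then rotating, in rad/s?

ω₂ ≈ 16.2 rad/s

With no external torque about the axis, L is conserved: I₁ω₁ = I₂ω₂.
ω₂ = I₁ω₁ / I₂ = (10.40)(8.90 rad/s) / (5.730) = 16.15 rad/s.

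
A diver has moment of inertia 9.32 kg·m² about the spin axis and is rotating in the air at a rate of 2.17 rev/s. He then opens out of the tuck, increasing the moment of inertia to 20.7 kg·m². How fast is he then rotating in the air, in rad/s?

ω₂ ≈ 6.14 rad/s

No external torque acts about the spin axis, so angular momentum is conserved.
ω₂ = I₁ω₁ / I₂ = (9.320)(2.17 rev/s) / (20.70) = 0.9770 rev/s = 6.139 rad/s.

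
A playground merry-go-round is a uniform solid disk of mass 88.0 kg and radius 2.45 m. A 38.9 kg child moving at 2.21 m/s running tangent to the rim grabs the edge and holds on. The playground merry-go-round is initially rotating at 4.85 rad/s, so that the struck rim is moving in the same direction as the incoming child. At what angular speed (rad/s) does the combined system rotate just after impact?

|ω_f| ≈ 3.00 rad/s

The axle reaction passes through the axle and exerts no torque about it; angular momentum about the axle is conserved through the impact.
I_p = ½(88.0)(2.45)² = 264.1 kg·m². Taking the sense of the child's angular momentum as positive, L_{child} = m v R = (38.9)(2.21)(2.45) = 210.6 kg·m²/s.
L_i = +I_p ω_p + m v R = +(264.1)(4.85) + 210.6 = 1492 kg·m²/s.
After sticking, I_f = I_p + m R² = 264.1 + (38.9)(2.45)² = 497.6 kg·m².
ω_f = L_i / I_f = 1492 / 497.6 = 2.997 rad/s.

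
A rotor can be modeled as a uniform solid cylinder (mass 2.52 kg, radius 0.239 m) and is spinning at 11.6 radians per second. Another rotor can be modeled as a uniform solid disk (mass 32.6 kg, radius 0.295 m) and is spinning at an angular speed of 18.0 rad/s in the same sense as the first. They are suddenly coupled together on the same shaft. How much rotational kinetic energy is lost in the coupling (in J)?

ΔKE lost ≈ 1.40 J

No external torque acts about the common axis, so total angular momentum is conserved.
Moments of inertia: I_A = ½(2.52)(0.239)² = 0.07197 kg·m²; I_B = ½(32.6)(0.295)² = 1.419 kg·m².
Taking A's sense as positive: L = (0.07197)(11.6) + (1.419)(18.0) = 26.37 kg·m²·rad/s.
Combined I = 0.07197 + 1.419 = 1.490 kg·m².
ω_f = L / I = 26.37 / 1.490 = 17.69 rad/s.
KE_i = ½ΣIω² = 234.6 J; KE_f = ½(1.490)(17.69)² = 233.2 J.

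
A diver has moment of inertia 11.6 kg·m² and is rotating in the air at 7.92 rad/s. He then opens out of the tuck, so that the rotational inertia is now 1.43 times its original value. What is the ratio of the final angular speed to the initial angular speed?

ω₂/ω₁ ≈ 0.699

No external torque acts about the spin axis, so angular momentum is conserved.
I₂ = 1.43 × 11.6 = 16.59 kg·m².
ω₂/ω₁ = I₁/I₂ = 11.60 / 16.59 = 0.6993.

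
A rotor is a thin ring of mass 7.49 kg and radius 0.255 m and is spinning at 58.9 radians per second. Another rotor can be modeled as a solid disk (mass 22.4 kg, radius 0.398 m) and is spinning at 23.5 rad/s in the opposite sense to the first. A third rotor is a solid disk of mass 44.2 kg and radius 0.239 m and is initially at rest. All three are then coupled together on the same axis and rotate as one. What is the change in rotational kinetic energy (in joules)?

ΔKE ≈ -1310 J

No external torque acts about the common axis, so total angular momentum is conserved.
Moments of inertia: I_A = (7.49)(0.255)² = 0.4870 kg·m²; I_B = ½(22.4)(0.398)² = 1.774 kg·m²; I_C = ½(44.2)(0.239)² = 1.262 kg·m².
Taking A's sense as positive: L = (0.4870)(58.9) − (1.774)(23.5) = -13.01 kg·m²·rad/s.
Combined I = 0.4870 + 1.774 + 1.262 = 3.524 kg·m².
ω_f = L / I = -13.01 / 3.524 = -3.691 rad/s.
KE_i = ½ΣIω² = 1335 J; KE_f = ½(3.524)(3.691)² = 24.00 J.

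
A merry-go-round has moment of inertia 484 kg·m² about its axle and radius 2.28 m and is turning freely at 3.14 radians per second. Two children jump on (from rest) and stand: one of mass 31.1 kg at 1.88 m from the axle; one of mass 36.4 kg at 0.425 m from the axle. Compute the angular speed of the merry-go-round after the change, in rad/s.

ω_f ≈ 2.53 rad/s

No external torque acts about the axle; L_before = L_after.
Added inertia Σmr² = (31.1)(1.88)² + (36.4)(0.425)² = 116.5 kg·m²; I_f = 484.0 + 116.5 = 600.5 kg·m².
ω_f = I_p ω_i / I_f = (484.0)(3.14) / 600.5 = 2.531 rad/s.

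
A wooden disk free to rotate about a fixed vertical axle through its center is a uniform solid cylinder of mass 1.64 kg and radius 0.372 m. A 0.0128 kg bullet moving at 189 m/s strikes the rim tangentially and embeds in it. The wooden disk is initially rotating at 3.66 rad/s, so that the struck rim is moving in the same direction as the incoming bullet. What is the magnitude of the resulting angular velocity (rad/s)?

The axle reaction passes through the axle and exerts no torque about it; angular momentum about the axle is conserved through the impact.
I_p = ½(1.64)(0.372)² = 0.1135 kg·m². Taking the sense of the bullet's angular momentum as positive, L_{bullet} = m v R = (0.0128)(189)(0.372) = 0.8999 kg·m²/s.
L_i = +I_p ω_p + m v R = +(0.1135)(3.66) + 0.8999 = 1.315 kg·m²/s.
After sticking, I_f = I_p + m R² = 0.1135 + (0.0128)(0.372)² = 0.1152 kg·m².
ω_f = L_i / I_f = 1.315 / 0.1152 = 11.41 rad/s.

|ω_f| ≈ 11.4 rad/s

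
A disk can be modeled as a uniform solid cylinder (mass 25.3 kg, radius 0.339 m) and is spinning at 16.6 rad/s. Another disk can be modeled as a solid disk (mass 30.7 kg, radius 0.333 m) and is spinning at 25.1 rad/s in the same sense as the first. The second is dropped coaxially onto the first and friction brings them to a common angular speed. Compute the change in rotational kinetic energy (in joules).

No external torque acts about the common axis, so total angular momentum is conserved.
Moments of inertia: I_A = ½(25.3)(0.339)² = 1.454 kg·m²; I_B = ½(30.7)(0.333)² = 1.702 kg·m².
Taking A's sense as positive: L = (1.454)(16.6) + (1.702)(25.1) = 66.86 kg·m²·rad/s.
Combined I = 1.454 + 1.702 = 3.156 kg·m².
ω_f = L / I = 66.86 / 3.156 = 21.18 rad/s.
KE_i = ½ΣIω² = 736.5 J; KE_f = ½(3.156)(21.18)² = 708.2 J.

ΔKE ≈ -28.3 J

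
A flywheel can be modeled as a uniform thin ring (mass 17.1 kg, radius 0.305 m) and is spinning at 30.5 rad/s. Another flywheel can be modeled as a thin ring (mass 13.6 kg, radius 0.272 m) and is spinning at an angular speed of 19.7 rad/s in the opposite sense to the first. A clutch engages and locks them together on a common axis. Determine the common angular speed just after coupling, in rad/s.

The coupling torques are internal; angular momentum about the shared axis is conserved.
Moments of inertia: I_A = (17.1)(0.305)² = 1.591 kg·m²; I_B = (13.6)(0.272)² = 1.006 kg·m².
Taking A's sense as positive: L = (1.591)(30.5) − (1.006)(19.7) = 28.70 kg·m²·rad/s.
Combined I = 1.591 + 1.006 = 2.597 kg·m².
ω_f = L / I = 28.70 / 2.597 = 11.05 rad/s.

|ω_f| ≈ 11.0 rad/s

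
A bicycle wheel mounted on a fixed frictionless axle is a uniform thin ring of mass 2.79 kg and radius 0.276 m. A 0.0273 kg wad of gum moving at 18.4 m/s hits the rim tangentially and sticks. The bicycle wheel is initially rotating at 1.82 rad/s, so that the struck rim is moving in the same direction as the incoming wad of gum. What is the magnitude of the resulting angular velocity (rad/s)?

About the axle the impulsive forces during the collision are internal, so angular momentum about that axis is conserved.
I_p = (2.79)(0.276)² = 0.2125 kg·m². Taking the sense of the wad of gum's angular momentum as positive, L_{wad} = m v R = (0.0273)(18.4)(0.276) = 0.1386 kg·m²/s.
L_i = +I_p ω_p + m v R = +(0.2125)(1.82) + 0.1386 = 0.5254 kg·m²/s.
After sticking, I_f = I_p + m R² = 0.2125 + (0.0273)(0.276)² = 0.2146 kg·m².
ω_f = L_i / I_f = 0.5254 / 0.2146 = 2.448 rad/s.

|ω_f| ≈ 2.45 rad/s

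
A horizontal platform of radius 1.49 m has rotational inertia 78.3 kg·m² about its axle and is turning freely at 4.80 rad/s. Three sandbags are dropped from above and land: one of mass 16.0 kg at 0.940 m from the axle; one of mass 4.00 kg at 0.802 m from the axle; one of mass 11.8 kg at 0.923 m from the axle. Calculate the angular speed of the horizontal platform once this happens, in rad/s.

The added mass arrives with no angular momentum about the axle, and any external torque about the axle is negligible, so the system's angular momentum is conserved.
Added inertia Σmr² = (16.0)(0.940)² + (4.00)(0.802)² + (11.8)(0.923)² = 26.76 kg·m²; I_f = 78.30 + 26.76 = 105.1 kg·m².
ω_f = I_p ω_i / I_f = (78.30)(4.80) / 105.1 = 3.577 rad/s.

ω_f ≈ 3.58 rad/s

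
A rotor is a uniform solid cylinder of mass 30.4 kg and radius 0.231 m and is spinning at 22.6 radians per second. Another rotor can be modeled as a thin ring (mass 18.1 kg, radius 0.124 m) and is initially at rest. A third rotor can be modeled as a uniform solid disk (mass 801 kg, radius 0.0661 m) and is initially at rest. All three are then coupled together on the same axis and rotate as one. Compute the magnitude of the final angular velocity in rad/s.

The coupling torques are internal; angular momentum about the shared axis is conserved.
Moments of inertia: I_A = ½(30.4)(0.231)² = 0.8111 kg·m²; I_B = (18.1)(0.124)² = 0.2783 kg·m²; I_C = ½(801)(0.0661)² = 1.750 kg·m².
Taking A's sense as positive: L = (0.8111)(22.6) = 18.33 kg·m²·rad/s.
Combined I = 0.8111 + 0.2783 + 1.750 = 2.839 kg·m².
ω_f = L / I = 18.33 / 2.839 = 6.456 rad/s.

|ω_f| ≈ 6.46 rad/s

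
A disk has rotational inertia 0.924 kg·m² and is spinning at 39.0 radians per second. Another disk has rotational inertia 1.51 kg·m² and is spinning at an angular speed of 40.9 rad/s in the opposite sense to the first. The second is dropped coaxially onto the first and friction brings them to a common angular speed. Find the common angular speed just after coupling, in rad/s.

No external torque acts about the common axis, so total angular momentum is conserved.
Taking A's sense as positive: L = (0.9240)(39.0) − (1.510)(40.9) = -25.72 kg·m²·rad/s.
Combined I = 0.9240 + 1.510 = 2.434 kg·m².
ω_f = L / I = -25.72 / 2.434 = -10.57 rad/s.

|ω_f| ≈ 10.6 rad/s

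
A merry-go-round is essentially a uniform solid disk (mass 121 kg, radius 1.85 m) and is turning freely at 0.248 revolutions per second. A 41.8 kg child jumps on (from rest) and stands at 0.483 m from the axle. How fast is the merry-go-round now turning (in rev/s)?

No external torque acts about the axle; L_before = L_after.
I_p = ½(121)(1.85)² = 207.1 kg·m².
Added inertia Σmr² = (41.8)(0.483)² = 9.751 kg·m²; I_f = 207.1 + 9.751 = 216.8 kg·m².
ω_f = I_p ω_i / I_f = (207.1)(0.248) / 216.8 = 0.2368 rev/s.

ω_f ≈ 0.237 rev/s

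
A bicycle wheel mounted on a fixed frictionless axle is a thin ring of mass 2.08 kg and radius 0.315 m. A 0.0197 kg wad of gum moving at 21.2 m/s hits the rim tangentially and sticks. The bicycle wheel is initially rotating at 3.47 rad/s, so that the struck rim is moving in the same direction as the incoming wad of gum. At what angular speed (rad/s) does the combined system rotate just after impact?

|ω_f| ≈ 4.07 rad/s

The axle reaction passes through the axle and exerts no torque about it; angular momentum about the axle is conserved through the impact.
I_p = (2.08)(0.315)² = 0.2064 kg·m². Taking the sense of the wad of gum's angular momentum as positive, L_{wad} = m v R = (0.0197)(21.2)(0.315) = 0.1316 kg·m²/s.
L_i = +I_p ω_p + m v R = +(0.2064)(3.47) + 0.1316 = 0.8477 kg·m²/s.
After sticking, I_f = I_p + m R² = 0.2064 + (0.0197)(0.315)² = 0.2083 kg·m².
ω_f = L_i / I_f = 0.8477 / 0.2083 = 4.069 rad/s.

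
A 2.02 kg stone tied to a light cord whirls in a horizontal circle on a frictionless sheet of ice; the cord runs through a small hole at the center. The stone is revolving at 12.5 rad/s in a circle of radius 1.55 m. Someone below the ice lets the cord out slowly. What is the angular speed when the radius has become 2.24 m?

No torque about the axis ⇒ m r₁² ω₁ = m r₂² ω₂.
ω₂ = ω₁ (r₁/r₂)² = (12.5)(1.55/2.24)² = 5.985 rad/s.

ω₂ ≈ 5.99 rad/s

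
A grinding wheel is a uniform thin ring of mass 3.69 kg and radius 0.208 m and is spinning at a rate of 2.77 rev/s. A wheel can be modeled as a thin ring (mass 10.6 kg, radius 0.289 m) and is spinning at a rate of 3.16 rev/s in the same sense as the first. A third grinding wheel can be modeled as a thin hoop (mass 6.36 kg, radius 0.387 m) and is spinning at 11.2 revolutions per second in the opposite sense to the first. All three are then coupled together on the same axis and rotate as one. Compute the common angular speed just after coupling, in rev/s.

|ω_f| ≈ 3.72 rev/s

The coupling torques are internal; angular momentum about the shared axis is conserved.
Moments of inertia: I_A = (3.69)(0.208)² = 0.1596 kg·m²; I_B = (10.6)(0.289)² = 0.8853 kg·m²; I_C = (6.36)(0.387)² = 0.9525 kg·m².
Taking A's sense as positive: L = (0.1596)(2.77) + (0.8853)(3.16) − (0.9525)(11.2) = -7.429 kg·m²·rev/s.
Combined I = 0.1596 + 0.8853 + 0.9525 = 1.997 kg·m².
ω_f = L / I = -7.429 / 1.997 = -3.719 rev/s.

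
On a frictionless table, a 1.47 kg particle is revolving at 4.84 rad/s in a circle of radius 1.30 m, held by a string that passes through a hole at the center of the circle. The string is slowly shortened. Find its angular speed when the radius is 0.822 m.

ω₂ ≈ 12.1 rad/s

The constraining force is radial, so m r² ω about the center is conserved.
ω₂ = ω₁ (r₁/r₂)² = (4.84)(1.30/0.822)² = 12.11 rad/s.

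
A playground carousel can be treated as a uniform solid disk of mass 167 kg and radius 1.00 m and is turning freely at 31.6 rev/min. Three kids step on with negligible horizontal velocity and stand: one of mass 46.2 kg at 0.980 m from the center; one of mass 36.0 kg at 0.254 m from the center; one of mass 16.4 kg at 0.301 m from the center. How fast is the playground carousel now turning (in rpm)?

The added mass arrives with no angular momentum about the center, and any external torque about the center is negligible, so the system's angular momentum is conserved.
I_p = ½(167)(1.00)² = 83.50 kg·m².
Added inertia Σmr² = (46.2)(0.980)² + (36.0)(0.254)² + (16.4)(0.301)² = 48.18 kg·m²; I_f = 83.50 + 48.18 = 131.7 kg·m².
ω_f = I_p ω_i / I_f = (83.50)(31.6) / 131.7 = 20.04 rpm.

ω_f ≈ 20.0 rpm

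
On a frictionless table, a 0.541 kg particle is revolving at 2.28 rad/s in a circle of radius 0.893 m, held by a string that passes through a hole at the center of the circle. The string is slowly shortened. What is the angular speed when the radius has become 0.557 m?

ω₂ ≈ 5.86 rad/s

The constraining force is radial, so m r² ω about the center is conserved.
ω₂ = ω₁ (r₁/r₂)² = (2.28)(0.893/0.557)² = 5.860 rad/s.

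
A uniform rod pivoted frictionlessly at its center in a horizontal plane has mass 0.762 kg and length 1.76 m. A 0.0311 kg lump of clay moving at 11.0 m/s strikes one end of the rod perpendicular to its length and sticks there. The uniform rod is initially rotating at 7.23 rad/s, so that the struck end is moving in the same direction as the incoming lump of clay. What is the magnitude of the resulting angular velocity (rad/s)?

About the pivot the impulsive forces during the collision are internal, so angular momentum about that axis is conserved.
I_p = (1/12)(0.762)(1.76)² = 0.1967 kg·m². Taking the sense of the lump of clay's angular momentum as positive, L_{lump} = m v R = (0.0311)(11.0)(1.76/2) = 0.3010 kg·m²/s.
L_i = +I_p ω_p + m v R = +(0.1967)(7.23) + 0.3010 = 1.723 kg·m²/s.
After sticking, I_f = I_p + m R² = 0.1967 + (0.0311)(1.76/2)² = 0.2208 kg·m².
ω_f = L_i / I_f = 1.723 / 0.2208 = 7.805 rad/s.

|ω_f| ≈ 7.80 rad/s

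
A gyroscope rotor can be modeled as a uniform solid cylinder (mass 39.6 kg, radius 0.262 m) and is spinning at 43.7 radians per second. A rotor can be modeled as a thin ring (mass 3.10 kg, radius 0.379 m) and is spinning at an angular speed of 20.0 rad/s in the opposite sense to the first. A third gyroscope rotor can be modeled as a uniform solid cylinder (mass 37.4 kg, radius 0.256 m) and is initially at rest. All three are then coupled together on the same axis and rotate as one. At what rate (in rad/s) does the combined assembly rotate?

|ω_f| ≈ 16.7 rad/s

The coupling torques are internal; angular momentum about the shared axis is conserved.
Moments of inertia: I_A = ½(39.6)(0.262)² = 1.359 kg·m²; I_B = (3.10)(0.379)² = 0.4453 kg·m²; I_C = ½(37.4)(0.256)² = 1.226 kg·m².
Taking A's sense as positive: L = (1.359)(43.7) − (0.4453)(20.0) = 50.49 kg·m²·rad/s.
Combined I = 1.359 + 0.4453 + 1.226 = 3.030 kg·m².
ω_f = L / I = 50.49 / 3.030 = 16.66 rad/s.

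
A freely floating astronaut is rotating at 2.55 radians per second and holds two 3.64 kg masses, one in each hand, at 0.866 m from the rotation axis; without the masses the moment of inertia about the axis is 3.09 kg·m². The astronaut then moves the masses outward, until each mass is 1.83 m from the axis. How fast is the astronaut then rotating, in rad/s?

ω₂ ≈ 0.794 rad/s

Angular momentum about the spin axis is conserved since the torque about it is zero.
I₁ = 3.09 + 2(3.64)(0.866)² = 8.550 kg·m²; I₂ = 3.09 + 2(3.64)(1.83)² = 27.47 kg·m².
ω₂ = I₁ω₁ / I₂ = (8.550)(2.55 rad/s) / (27.47) = 0.7937 rad/s.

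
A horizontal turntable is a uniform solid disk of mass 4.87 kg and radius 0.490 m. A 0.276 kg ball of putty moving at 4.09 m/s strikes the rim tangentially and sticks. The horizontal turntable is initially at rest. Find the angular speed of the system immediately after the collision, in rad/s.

|ω_f| ≈ 0.850 rad/s

The axle reaction passes through the axle and exerts no torque about it; angular momentum about the axle is conserved through the impact.
I_p = ½(4.87)(0.490)² = 0.5846 kg·m². Taking the sense of the ball of putty's angular momentum as positive, L_{ball} = m v R = (0.276)(4.09)(0.490) = 0.5531 kg·m²/s.
L_i = 0 + 0.5531 = 0.5531 kg·m²/s.
After sticking, I_f = I_p + m R² = 0.5846 + (0.276)(0.490)² = 0.6509 kg·m².
ω_f = L_i / I_f = 0.5531 / 0.6509 = 0.8498 rad/s.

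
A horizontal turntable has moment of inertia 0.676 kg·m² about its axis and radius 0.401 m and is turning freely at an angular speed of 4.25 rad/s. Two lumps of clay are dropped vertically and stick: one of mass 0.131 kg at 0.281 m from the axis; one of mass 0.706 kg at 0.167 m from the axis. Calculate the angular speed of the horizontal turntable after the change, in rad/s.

ω_f ≈ 4.07 rad/s

No external torque acts about the axis; L_before = L_after.
Added inertia Σmr² = (0.131)(0.281)² + (0.706)(0.167)² = 0.03003 kg·m²; I_f = 0.6760 + 0.03003 = 0.7060 kg·m².
ω_f = I_p ω_i / I_f = (0.6760)(4.25) / 0.7060 = 4.069 rad/s.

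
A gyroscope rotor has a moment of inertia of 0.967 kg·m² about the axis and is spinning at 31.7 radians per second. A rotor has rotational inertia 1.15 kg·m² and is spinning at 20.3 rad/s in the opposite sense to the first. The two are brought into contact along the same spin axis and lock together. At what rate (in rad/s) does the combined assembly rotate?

|ω_f| ≈ 3.45 rad/s

No external torque acts about the common axis, so total angular momentum is conserved.
Taking A's sense as positive: L = (0.9670)(31.7) − (1.150)(20.3) = 7.309 kg·m²·rad/s.
Combined I = 0.9670 + 1.150 = 2.117 kg·m².
ω_f = L / I = 7.309 / 2.117 = 3.452 rad/s.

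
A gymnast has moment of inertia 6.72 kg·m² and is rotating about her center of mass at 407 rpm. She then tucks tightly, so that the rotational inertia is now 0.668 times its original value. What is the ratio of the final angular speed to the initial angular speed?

ω₂/ω₁ ≈ 1.50

No external torque acts about the spin axis, so angular momentum is conserved.
I₂ = 0.668 × 6.72 = 4.489 kg·m².
ω₂/ω₁ = I₁/I₂ = 6.720 / 4.489 = 1.497.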